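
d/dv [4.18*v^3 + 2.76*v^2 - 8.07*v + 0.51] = 12.54*v^2 + 5.52*v - 8.07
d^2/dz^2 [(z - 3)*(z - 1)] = 2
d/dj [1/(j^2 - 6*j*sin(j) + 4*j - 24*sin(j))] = 2*(3*j*cos(j) - j + 3*sin(j) + 12*cos(j) - 2)/((j + 4)^2*(j - 6*sin(j))^2)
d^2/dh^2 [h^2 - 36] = 2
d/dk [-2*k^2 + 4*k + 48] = 4 - 4*k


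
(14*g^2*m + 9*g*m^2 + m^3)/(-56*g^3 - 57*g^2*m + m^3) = m*(-2*g - m)/(8*g^2 + 7*g*m - m^2)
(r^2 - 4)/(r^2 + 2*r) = (r - 2)/r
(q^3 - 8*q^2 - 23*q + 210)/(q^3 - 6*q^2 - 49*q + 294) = (q + 5)/(q + 7)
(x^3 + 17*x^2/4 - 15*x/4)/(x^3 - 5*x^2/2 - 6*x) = (-4*x^2 - 17*x + 15)/(2*(-2*x^2 + 5*x + 12))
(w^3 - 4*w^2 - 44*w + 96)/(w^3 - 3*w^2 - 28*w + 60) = (w^2 - 2*w - 48)/(w^2 - w - 30)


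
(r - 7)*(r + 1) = r^2 - 6*r - 7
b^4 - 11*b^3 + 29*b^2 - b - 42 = (b - 7)*(b - 3)*(b - 2)*(b + 1)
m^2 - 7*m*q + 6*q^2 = (m - 6*q)*(m - q)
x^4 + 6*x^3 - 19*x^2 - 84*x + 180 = (x - 3)*(x - 2)*(x + 5)*(x + 6)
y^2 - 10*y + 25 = (y - 5)^2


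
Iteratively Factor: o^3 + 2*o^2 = (o)*(o^2 + 2*o) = o*(o + 2)*(o)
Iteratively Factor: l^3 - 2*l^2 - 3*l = (l)*(l^2 - 2*l - 3) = l*(l + 1)*(l - 3)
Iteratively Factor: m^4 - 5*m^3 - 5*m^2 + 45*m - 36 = (m + 3)*(m^3 - 8*m^2 + 19*m - 12) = (m - 3)*(m + 3)*(m^2 - 5*m + 4) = (m - 4)*(m - 3)*(m + 3)*(m - 1)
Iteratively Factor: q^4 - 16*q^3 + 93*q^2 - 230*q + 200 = (q - 5)*(q^3 - 11*q^2 + 38*q - 40) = (q - 5)*(q - 2)*(q^2 - 9*q + 20) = (q - 5)^2*(q - 2)*(q - 4)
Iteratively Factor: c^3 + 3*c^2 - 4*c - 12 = (c + 3)*(c^2 - 4) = (c - 2)*(c + 3)*(c + 2)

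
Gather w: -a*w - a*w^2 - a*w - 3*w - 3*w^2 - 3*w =w^2*(-a - 3) + w*(-2*a - 6)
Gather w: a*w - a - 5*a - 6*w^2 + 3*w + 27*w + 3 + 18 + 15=-6*a - 6*w^2 + w*(a + 30) + 36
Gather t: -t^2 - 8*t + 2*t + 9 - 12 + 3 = -t^2 - 6*t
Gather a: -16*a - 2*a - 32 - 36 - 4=-18*a - 72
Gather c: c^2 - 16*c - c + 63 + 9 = c^2 - 17*c + 72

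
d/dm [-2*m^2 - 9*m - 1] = -4*m - 9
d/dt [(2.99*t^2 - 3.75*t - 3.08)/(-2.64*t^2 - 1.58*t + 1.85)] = (-14.6242*t^2 - 5.1994*t - 11.8039)/(6.9696*t^4 + 8.3424*t^3 - 7.2716*t^2 - 5.846*t + 3.4225)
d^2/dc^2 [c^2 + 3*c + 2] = 2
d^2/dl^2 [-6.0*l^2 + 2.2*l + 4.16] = -12.0000000000000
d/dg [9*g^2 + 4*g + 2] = 18*g + 4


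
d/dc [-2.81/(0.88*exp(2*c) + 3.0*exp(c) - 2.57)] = (4.9456*exp(c) + 8.43)*exp(c)/(0.88*exp(2*c) + 3.0*exp(c) - 2.57)^2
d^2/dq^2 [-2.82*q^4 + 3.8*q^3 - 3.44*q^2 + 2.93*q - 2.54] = -33.84*q^2 + 22.8*q - 6.88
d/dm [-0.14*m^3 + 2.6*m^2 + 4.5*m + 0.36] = -0.42*m^2 + 5.2*m + 4.5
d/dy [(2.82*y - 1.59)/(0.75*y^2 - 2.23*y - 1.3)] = (-2.115*y^2 + 2.385*y - 7.2117)/(0.5625*y^4 - 3.345*y^3 + 3.0229*y^2 + 5.798*y + 1.69)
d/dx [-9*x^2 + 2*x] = 2 - 18*x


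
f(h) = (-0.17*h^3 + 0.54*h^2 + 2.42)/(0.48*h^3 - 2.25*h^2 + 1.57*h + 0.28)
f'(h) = (-0.51*h^2 + 1.08*h)/(0.48*h^3 - 2.25*h^2 + 1.57*h + 0.28) + (-1.44*h^2 + 4.5*h - 1.57)*(-0.17*h^3 + 0.54*h^2 + 2.42)/(0.48*h^3 - 2.25*h^2 + 1.57*h + 0.28)^2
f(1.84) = -2.19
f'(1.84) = 2.57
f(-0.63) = -1.55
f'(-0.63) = -3.98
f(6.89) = -0.45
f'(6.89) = 0.01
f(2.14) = -1.65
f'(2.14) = 1.24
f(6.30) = -0.46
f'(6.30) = 0.01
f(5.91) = -0.46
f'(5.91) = 0.01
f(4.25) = -0.28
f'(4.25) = -0.72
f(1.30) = -6.93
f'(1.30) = 28.70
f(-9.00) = -0.31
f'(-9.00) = 0.00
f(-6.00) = -0.30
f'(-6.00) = 0.00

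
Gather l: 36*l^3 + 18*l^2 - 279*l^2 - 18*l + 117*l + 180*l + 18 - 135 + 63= 36*l^3 - 261*l^2 + 279*l - 54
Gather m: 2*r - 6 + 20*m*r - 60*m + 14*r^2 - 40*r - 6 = m*(20*r - 60) + 14*r^2 - 38*r - 12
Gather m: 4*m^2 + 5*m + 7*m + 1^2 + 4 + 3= 4*m^2 + 12*m + 8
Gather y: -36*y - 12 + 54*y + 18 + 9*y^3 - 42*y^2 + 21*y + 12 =9*y^3 - 42*y^2 + 39*y + 18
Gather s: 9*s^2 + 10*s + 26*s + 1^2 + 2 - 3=9*s^2 + 36*s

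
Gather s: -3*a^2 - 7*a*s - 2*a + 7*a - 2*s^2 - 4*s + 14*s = -3*a^2 + 5*a - 2*s^2 + s*(10 - 7*a)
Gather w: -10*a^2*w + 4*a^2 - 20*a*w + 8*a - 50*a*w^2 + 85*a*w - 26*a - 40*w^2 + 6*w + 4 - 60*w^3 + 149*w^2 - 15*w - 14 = 4*a^2 - 18*a - 60*w^3 + w^2*(109 - 50*a) + w*(-10*a^2 + 65*a - 9) - 10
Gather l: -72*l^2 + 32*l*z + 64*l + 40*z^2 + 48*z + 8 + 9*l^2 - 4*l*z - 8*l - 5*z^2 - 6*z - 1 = -63*l^2 + l*(28*z + 56) + 35*z^2 + 42*z + 7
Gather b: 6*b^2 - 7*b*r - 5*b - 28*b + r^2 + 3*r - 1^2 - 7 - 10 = 6*b^2 + b*(-7*r - 33) + r^2 + 3*r - 18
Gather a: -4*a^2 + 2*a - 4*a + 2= -4*a^2 - 2*a + 2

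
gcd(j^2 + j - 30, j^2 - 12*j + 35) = j - 5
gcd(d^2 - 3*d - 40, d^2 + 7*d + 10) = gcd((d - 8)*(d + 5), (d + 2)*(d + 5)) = d + 5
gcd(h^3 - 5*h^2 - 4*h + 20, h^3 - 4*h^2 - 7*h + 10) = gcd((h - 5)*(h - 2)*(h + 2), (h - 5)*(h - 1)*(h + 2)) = h^2 - 3*h - 10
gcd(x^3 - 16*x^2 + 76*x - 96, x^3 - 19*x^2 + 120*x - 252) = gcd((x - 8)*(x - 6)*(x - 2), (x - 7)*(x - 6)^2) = x - 6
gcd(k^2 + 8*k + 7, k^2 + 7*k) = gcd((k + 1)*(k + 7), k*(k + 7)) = k + 7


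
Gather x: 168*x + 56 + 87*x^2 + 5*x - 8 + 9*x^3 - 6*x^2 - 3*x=9*x^3 + 81*x^2 + 170*x + 48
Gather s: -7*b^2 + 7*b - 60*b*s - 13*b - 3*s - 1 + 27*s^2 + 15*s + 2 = -7*b^2 - 6*b + 27*s^2 + s*(12 - 60*b) + 1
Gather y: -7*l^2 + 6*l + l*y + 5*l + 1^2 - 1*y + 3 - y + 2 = -7*l^2 + 11*l + y*(l - 2) + 6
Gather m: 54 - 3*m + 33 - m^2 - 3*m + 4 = -m^2 - 6*m + 91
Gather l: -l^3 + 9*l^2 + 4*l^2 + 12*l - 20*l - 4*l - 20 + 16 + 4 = -l^3 + 13*l^2 - 12*l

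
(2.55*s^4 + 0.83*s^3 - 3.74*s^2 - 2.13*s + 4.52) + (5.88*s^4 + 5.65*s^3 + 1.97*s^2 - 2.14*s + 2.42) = 8.43*s^4 + 6.48*s^3 - 1.77*s^2 - 4.27*s + 6.94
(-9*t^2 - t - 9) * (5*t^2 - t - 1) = -45*t^4 + 4*t^3 - 35*t^2 + 10*t + 9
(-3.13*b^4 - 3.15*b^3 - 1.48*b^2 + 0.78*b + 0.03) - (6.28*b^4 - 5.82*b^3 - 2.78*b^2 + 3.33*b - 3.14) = -9.41*b^4 + 2.67*b^3 + 1.3*b^2 - 2.55*b + 3.17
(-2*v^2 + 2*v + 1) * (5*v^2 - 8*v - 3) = -10*v^4 + 26*v^3 - 5*v^2 - 14*v - 3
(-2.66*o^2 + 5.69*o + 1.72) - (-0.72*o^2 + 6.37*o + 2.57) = -1.94*o^2 - 0.68*o - 0.85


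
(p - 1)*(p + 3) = p^2 + 2*p - 3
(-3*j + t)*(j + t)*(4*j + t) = -12*j^3 - 11*j^2*t + 2*j*t^2 + t^3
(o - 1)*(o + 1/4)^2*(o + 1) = o^4 + o^3/2 - 15*o^2/16 - o/2 - 1/16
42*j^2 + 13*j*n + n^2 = (6*j + n)*(7*j + n)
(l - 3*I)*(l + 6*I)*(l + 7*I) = l^3 + 10*I*l^2 - 3*l + 126*I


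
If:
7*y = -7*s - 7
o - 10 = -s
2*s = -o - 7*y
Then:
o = 19/2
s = 1/2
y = -3/2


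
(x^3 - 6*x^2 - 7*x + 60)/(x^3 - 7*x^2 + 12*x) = (x^2 - 2*x - 15)/(x*(x - 3))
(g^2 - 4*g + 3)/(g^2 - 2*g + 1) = (g - 3)/(g - 1)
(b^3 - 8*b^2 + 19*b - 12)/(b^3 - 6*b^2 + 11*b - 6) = (b - 4)/(b - 2)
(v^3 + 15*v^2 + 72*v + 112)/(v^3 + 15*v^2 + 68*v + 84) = (v^2 + 8*v + 16)/(v^2 + 8*v + 12)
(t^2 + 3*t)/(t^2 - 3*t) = (t + 3)/(t - 3)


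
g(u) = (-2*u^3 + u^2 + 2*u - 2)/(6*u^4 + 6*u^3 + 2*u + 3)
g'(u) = (-6*u^2 + 2*u + 2)/(6*u^4 + 6*u^3 + 2*u + 3) + (-24*u^3 - 18*u^2 - 2)*(-2*u^3 + u^2 + 2*u - 2)/(6*u^4 + 6*u^3 + 2*u + 3)^2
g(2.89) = -0.06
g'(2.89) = 0.01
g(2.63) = -0.06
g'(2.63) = 0.01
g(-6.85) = 0.06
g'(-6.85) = 0.01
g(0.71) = -0.10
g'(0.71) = 0.29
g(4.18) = -0.05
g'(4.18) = 0.01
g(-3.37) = 0.15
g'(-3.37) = 0.06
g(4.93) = -0.05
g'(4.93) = 0.01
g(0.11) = -0.55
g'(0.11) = 1.05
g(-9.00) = 0.04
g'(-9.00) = 0.01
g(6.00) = -0.04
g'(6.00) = 0.01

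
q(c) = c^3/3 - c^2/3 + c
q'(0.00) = 1.00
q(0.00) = 0.00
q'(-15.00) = 236.00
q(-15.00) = -1215.00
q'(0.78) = 1.09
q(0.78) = 0.74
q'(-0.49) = 1.57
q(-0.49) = -0.61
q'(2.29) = 4.72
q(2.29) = 4.54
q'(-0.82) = 2.22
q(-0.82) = -1.23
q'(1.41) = 2.05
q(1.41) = 1.68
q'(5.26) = 25.16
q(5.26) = 44.55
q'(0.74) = 1.05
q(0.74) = 0.69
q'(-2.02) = 6.43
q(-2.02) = -6.13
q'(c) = c^2 - 2*c/3 + 1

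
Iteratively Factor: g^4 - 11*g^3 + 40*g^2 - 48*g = (g - 3)*(g^3 - 8*g^2 + 16*g) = g*(g - 3)*(g^2 - 8*g + 16) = g*(g - 4)*(g - 3)*(g - 4)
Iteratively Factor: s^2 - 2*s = (s - 2)*(s)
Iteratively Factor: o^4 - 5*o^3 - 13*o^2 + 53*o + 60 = (o - 5)*(o^3 - 13*o - 12) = (o - 5)*(o + 1)*(o^2 - o - 12) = (o - 5)*(o - 4)*(o + 1)*(o + 3)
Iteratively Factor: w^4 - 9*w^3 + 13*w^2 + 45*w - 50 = (w - 5)*(w^3 - 4*w^2 - 7*w + 10) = (w - 5)*(w - 1)*(w^2 - 3*w - 10) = (w - 5)*(w - 1)*(w + 2)*(w - 5)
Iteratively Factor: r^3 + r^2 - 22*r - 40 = (r - 5)*(r^2 + 6*r + 8) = (r - 5)*(r + 2)*(r + 4)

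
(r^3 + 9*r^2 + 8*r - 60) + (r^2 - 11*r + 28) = r^3 + 10*r^2 - 3*r - 32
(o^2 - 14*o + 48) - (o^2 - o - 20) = 68 - 13*o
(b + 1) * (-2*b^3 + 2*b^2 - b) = -2*b^4 + b^2 - b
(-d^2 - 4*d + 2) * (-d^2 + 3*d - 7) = d^4 + d^3 - 7*d^2 + 34*d - 14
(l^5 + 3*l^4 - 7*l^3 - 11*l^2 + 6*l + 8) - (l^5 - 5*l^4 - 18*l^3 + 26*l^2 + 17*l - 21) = 8*l^4 + 11*l^3 - 37*l^2 - 11*l + 29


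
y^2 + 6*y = y*(y + 6)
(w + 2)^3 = w^3 + 6*w^2 + 12*w + 8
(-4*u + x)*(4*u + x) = -16*u^2 + x^2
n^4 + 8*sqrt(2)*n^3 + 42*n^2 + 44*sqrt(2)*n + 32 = (n + sqrt(2))^2*(n + 2*sqrt(2))*(n + 4*sqrt(2))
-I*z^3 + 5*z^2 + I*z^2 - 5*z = z*(z + 5*I)*(-I*z + I)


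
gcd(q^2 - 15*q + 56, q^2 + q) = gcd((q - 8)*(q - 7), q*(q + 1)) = 1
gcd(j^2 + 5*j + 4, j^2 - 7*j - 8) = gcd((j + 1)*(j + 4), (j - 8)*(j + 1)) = j + 1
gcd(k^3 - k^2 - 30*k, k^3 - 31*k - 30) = k^2 - k - 30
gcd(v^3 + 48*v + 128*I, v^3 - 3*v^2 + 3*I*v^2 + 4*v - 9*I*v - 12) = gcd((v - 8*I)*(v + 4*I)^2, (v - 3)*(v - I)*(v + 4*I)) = v + 4*I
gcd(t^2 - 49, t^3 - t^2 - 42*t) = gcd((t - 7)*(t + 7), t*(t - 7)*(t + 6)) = t - 7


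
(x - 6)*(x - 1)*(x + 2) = x^3 - 5*x^2 - 8*x + 12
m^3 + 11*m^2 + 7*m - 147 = (m - 3)*(m + 7)^2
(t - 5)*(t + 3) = t^2 - 2*t - 15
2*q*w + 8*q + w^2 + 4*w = (2*q + w)*(w + 4)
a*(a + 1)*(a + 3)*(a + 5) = a^4 + 9*a^3 + 23*a^2 + 15*a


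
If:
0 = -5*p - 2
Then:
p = -2/5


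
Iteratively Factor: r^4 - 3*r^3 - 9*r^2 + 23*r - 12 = (r + 3)*(r^3 - 6*r^2 + 9*r - 4) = (r - 1)*(r + 3)*(r^2 - 5*r + 4) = (r - 1)^2*(r + 3)*(r - 4)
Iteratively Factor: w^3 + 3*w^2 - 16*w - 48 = (w - 4)*(w^2 + 7*w + 12) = (w - 4)*(w + 3)*(w + 4)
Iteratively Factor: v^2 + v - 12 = (v - 3)*(v + 4)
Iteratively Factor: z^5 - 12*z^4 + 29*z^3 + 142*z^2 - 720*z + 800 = (z - 5)*(z^4 - 7*z^3 - 6*z^2 + 112*z - 160) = (z - 5)*(z + 4)*(z^3 - 11*z^2 + 38*z - 40) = (z - 5)^2*(z + 4)*(z^2 - 6*z + 8) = (z - 5)^2*(z - 2)*(z + 4)*(z - 4)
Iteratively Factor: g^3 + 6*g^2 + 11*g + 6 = (g + 1)*(g^2 + 5*g + 6) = (g + 1)*(g + 3)*(g + 2)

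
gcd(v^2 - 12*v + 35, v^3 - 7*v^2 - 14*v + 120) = v - 5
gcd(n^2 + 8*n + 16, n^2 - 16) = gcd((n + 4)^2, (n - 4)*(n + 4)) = n + 4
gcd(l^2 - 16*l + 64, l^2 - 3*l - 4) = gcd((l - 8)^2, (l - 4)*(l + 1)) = 1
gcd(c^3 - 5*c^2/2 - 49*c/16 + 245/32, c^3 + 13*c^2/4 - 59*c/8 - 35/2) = c^2 - 3*c/4 - 35/8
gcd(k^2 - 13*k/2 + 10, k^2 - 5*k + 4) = k - 4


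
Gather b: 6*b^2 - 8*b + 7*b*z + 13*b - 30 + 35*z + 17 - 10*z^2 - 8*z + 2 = 6*b^2 + b*(7*z + 5) - 10*z^2 + 27*z - 11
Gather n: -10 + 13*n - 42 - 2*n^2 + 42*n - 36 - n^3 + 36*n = -n^3 - 2*n^2 + 91*n - 88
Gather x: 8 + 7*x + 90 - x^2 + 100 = -x^2 + 7*x + 198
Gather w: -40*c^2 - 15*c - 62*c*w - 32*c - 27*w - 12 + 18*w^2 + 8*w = -40*c^2 - 47*c + 18*w^2 + w*(-62*c - 19) - 12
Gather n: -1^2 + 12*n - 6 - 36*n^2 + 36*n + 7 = -36*n^2 + 48*n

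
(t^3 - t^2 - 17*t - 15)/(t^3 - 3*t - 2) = (t^2 - 2*t - 15)/(t^2 - t - 2)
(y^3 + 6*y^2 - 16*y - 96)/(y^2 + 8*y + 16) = (y^2 + 2*y - 24)/(y + 4)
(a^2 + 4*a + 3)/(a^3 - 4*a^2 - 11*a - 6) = (a + 3)/(a^2 - 5*a - 6)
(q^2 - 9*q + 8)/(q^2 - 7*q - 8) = (q - 1)/(q + 1)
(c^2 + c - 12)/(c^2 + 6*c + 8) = (c - 3)/(c + 2)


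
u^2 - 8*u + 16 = (u - 4)^2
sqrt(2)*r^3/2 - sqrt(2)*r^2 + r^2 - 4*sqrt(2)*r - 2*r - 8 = (r - 4)*(r + 2)*(sqrt(2)*r/2 + 1)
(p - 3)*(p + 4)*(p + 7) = p^3 + 8*p^2 - 5*p - 84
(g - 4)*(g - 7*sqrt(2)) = g^2 - 7*sqrt(2)*g - 4*g + 28*sqrt(2)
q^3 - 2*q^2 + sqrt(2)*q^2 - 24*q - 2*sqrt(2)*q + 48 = (q - 2)*(q - 3*sqrt(2))*(q + 4*sqrt(2))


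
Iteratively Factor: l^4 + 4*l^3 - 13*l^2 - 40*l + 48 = (l - 3)*(l^3 + 7*l^2 + 8*l - 16) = (l - 3)*(l + 4)*(l^2 + 3*l - 4) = (l - 3)*(l + 4)^2*(l - 1)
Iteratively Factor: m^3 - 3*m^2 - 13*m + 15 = (m - 5)*(m^2 + 2*m - 3) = (m - 5)*(m + 3)*(m - 1)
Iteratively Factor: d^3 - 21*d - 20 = (d + 4)*(d^2 - 4*d - 5) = (d + 1)*(d + 4)*(d - 5)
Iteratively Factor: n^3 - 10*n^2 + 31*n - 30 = (n - 5)*(n^2 - 5*n + 6) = (n - 5)*(n - 2)*(n - 3)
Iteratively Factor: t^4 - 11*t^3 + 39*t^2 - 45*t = (t - 3)*(t^3 - 8*t^2 + 15*t) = (t - 5)*(t - 3)*(t^2 - 3*t) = (t - 5)*(t - 3)^2*(t)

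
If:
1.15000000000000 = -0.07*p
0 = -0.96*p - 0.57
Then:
No Solution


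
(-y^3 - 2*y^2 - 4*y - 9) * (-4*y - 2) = 4*y^4 + 10*y^3 + 20*y^2 + 44*y + 18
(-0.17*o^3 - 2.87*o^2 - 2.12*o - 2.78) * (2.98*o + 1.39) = -0.5066*o^4 - 8.7889*o^3 - 10.3069*o^2 - 11.2312*o - 3.8642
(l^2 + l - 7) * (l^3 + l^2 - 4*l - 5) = l^5 + 2*l^4 - 10*l^3 - 16*l^2 + 23*l + 35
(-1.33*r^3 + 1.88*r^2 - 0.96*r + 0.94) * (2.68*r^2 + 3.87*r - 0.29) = -3.5644*r^5 - 0.1087*r^4 + 5.0885*r^3 - 1.7412*r^2 + 3.9162*r - 0.2726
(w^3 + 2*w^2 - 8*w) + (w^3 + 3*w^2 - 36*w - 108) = 2*w^3 + 5*w^2 - 44*w - 108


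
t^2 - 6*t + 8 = (t - 4)*(t - 2)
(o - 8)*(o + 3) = o^2 - 5*o - 24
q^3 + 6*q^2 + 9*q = q*(q + 3)^2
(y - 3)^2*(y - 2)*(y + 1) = y^4 - 7*y^3 + 13*y^2 + 3*y - 18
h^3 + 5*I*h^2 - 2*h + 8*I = (h - I)*(h + 2*I)*(h + 4*I)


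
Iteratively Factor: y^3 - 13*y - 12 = (y - 4)*(y^2 + 4*y + 3) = (y - 4)*(y + 1)*(y + 3)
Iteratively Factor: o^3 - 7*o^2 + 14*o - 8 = (o - 2)*(o^2 - 5*o + 4) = (o - 4)*(o - 2)*(o - 1)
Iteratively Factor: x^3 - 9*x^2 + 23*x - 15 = (x - 5)*(x^2 - 4*x + 3) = (x - 5)*(x - 1)*(x - 3)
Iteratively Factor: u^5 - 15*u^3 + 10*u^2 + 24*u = (u - 3)*(u^4 + 3*u^3 - 6*u^2 - 8*u) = (u - 3)*(u + 1)*(u^3 + 2*u^2 - 8*u) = u*(u - 3)*(u + 1)*(u^2 + 2*u - 8) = u*(u - 3)*(u + 1)*(u + 4)*(u - 2)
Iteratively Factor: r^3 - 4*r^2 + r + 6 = (r - 2)*(r^2 - 2*r - 3) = (r - 3)*(r - 2)*(r + 1)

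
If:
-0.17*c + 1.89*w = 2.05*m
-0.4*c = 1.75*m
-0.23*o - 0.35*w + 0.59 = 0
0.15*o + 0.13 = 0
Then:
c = -14.28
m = 3.26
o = -0.87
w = 2.26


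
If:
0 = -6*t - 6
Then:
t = -1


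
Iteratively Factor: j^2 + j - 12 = (j + 4)*(j - 3)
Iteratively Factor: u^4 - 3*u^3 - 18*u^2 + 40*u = (u - 5)*(u^3 + 2*u^2 - 8*u) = u*(u - 5)*(u^2 + 2*u - 8) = u*(u - 5)*(u + 4)*(u - 2)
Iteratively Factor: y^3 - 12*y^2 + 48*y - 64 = (y - 4)*(y^2 - 8*y + 16) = (y - 4)^2*(y - 4)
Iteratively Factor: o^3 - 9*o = (o - 3)*(o^2 + 3*o) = (o - 3)*(o + 3)*(o)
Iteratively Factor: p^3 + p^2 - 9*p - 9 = (p + 3)*(p^2 - 2*p - 3) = (p - 3)*(p + 3)*(p + 1)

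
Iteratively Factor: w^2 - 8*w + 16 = (w - 4)*(w - 4)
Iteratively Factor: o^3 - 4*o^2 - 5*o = (o)*(o^2 - 4*o - 5) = o*(o - 5)*(o + 1)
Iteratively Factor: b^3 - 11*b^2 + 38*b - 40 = (b - 5)*(b^2 - 6*b + 8) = (b - 5)*(b - 2)*(b - 4)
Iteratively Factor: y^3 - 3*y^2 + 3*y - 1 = (y - 1)*(y^2 - 2*y + 1) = (y - 1)^2*(y - 1)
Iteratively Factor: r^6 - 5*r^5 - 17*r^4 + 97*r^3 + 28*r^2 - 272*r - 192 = (r - 4)*(r^5 - r^4 - 21*r^3 + 13*r^2 + 80*r + 48) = (r - 4)*(r + 1)*(r^4 - 2*r^3 - 19*r^2 + 32*r + 48) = (r - 4)*(r + 1)*(r + 4)*(r^3 - 6*r^2 + 5*r + 12) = (r - 4)^2*(r + 1)*(r + 4)*(r^2 - 2*r - 3) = (r - 4)^2*(r - 3)*(r + 1)*(r + 4)*(r + 1)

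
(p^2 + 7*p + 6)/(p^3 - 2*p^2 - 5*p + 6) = (p^2 + 7*p + 6)/(p^3 - 2*p^2 - 5*p + 6)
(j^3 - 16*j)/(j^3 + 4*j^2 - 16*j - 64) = j/(j + 4)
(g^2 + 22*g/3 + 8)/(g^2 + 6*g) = (g + 4/3)/g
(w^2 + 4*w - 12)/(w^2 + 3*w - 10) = (w + 6)/(w + 5)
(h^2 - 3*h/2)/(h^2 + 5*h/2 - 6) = h/(h + 4)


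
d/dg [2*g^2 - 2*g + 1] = 4*g - 2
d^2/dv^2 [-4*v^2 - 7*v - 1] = -8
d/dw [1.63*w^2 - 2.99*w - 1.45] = 3.26*w - 2.99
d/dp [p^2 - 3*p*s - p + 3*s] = 2*p - 3*s - 1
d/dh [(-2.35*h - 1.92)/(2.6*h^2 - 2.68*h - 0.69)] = (6.11*h^2 + 9.984*h - 3.5241)/(6.76*h^4 - 13.936*h^3 + 3.5944*h^2 + 3.6984*h + 0.4761)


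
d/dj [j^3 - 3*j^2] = 3*j*(j - 2)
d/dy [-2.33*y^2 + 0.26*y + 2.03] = 0.26 - 4.66*y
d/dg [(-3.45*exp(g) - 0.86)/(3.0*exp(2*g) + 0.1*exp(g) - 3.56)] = (10.35*exp(2*g) + 5.16*exp(g) + 12.368)*exp(g)/(9.0*exp(4*g) + 0.6*exp(3*g) - 21.35*exp(2*g) - 0.712*exp(g) + 12.6736)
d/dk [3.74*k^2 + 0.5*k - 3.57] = 7.48*k + 0.5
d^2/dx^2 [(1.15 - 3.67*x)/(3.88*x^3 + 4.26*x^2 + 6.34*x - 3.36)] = (-331.497888*x^5 - 156.213456*x^4 + 351.484664*x^3 - 279.187752*x^2 - 38.873592*x - 30.988456)/(58.411072*x^9 + 192.395232*x^8 + 497.572752*x^7 + 554.315976*x^6 + 479.823528*x^5 - 165.147912*x^4 - 158.238296*x^3 - 260.89056*x^2 + 214.728192*x - 37.933056)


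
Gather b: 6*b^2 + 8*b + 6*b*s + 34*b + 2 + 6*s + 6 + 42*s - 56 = 6*b^2 + b*(6*s + 42) + 48*s - 48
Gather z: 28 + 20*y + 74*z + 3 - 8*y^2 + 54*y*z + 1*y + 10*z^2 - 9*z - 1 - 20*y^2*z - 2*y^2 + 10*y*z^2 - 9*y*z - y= -10*y^2 + 20*y + z^2*(10*y + 10) + z*(-20*y^2 + 45*y + 65) + 30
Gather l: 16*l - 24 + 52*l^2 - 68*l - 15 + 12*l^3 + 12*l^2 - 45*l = 12*l^3 + 64*l^2 - 97*l - 39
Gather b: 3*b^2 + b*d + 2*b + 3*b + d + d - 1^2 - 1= 3*b^2 + b*(d + 5) + 2*d - 2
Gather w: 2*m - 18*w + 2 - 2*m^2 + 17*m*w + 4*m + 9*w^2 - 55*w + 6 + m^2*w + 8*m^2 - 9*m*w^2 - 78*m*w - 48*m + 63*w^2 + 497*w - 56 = 6*m^2 - 42*m + w^2*(72 - 9*m) + w*(m^2 - 61*m + 424) - 48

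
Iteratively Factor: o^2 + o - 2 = (o - 1)*(o + 2)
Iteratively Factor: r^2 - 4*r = (r)*(r - 4)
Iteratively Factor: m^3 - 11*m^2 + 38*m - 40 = (m - 2)*(m^2 - 9*m + 20) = (m - 5)*(m - 2)*(m - 4)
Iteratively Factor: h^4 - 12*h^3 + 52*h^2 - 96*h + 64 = (h - 2)*(h^3 - 10*h^2 + 32*h - 32) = (h - 4)*(h - 2)*(h^2 - 6*h + 8) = (h - 4)*(h - 2)^2*(h - 4)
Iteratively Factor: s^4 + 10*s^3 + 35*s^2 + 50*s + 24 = (s + 4)*(s^3 + 6*s^2 + 11*s + 6) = (s + 2)*(s + 4)*(s^2 + 4*s + 3) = (s + 2)*(s + 3)*(s + 4)*(s + 1)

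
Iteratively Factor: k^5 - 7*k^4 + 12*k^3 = (k)*(k^4 - 7*k^3 + 12*k^2) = k^2*(k^3 - 7*k^2 + 12*k) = k^2*(k - 3)*(k^2 - 4*k) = k^3*(k - 3)*(k - 4)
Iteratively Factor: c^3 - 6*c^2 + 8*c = (c - 2)*(c^2 - 4*c) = c*(c - 2)*(c - 4)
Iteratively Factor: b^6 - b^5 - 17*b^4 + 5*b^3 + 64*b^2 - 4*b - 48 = (b + 3)*(b^5 - 4*b^4 - 5*b^3 + 20*b^2 + 4*b - 16) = (b + 2)*(b + 3)*(b^4 - 6*b^3 + 7*b^2 + 6*b - 8) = (b + 1)*(b + 2)*(b + 3)*(b^3 - 7*b^2 + 14*b - 8) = (b - 4)*(b + 1)*(b + 2)*(b + 3)*(b^2 - 3*b + 2) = (b - 4)*(b - 1)*(b + 1)*(b + 2)*(b + 3)*(b - 2)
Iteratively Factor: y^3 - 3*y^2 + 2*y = (y - 2)*(y^2 - y) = y*(y - 2)*(y - 1)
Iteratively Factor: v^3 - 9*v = (v + 3)*(v^2 - 3*v) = (v - 3)*(v + 3)*(v)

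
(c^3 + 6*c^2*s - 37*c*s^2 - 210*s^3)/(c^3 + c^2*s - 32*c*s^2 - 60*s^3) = (c + 7*s)/(c + 2*s)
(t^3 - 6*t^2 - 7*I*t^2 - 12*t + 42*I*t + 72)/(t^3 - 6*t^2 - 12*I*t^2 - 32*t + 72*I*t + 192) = (t - 3*I)/(t - 8*I)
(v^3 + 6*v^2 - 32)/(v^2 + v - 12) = (v^2 + 2*v - 8)/(v - 3)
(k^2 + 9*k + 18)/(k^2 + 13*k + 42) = (k + 3)/(k + 7)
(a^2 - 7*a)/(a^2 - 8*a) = (a - 7)/(a - 8)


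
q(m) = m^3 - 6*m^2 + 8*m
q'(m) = 3*m^2 - 12*m + 8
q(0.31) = 1.93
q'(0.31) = 4.57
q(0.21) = 1.42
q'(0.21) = 5.61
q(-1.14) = -18.40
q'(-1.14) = 25.58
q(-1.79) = -39.28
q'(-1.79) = 39.09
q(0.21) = 1.42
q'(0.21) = 5.61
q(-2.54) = -75.42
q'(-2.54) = 57.83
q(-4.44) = -241.33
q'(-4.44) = 120.42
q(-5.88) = -457.78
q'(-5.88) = 182.28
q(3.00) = -3.00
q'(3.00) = -1.00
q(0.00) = 0.00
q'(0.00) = 8.00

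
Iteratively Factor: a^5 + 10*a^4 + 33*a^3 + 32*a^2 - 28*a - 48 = (a - 1)*(a^4 + 11*a^3 + 44*a^2 + 76*a + 48) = (a - 1)*(a + 2)*(a^3 + 9*a^2 + 26*a + 24) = (a - 1)*(a + 2)*(a + 4)*(a^2 + 5*a + 6) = (a - 1)*(a + 2)*(a + 3)*(a + 4)*(a + 2)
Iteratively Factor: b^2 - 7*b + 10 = (b - 2)*(b - 5)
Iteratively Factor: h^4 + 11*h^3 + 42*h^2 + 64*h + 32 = (h + 1)*(h^3 + 10*h^2 + 32*h + 32) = (h + 1)*(h + 4)*(h^2 + 6*h + 8) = (h + 1)*(h + 4)^2*(h + 2)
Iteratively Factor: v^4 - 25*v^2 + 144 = (v + 3)*(v^3 - 3*v^2 - 16*v + 48) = (v - 4)*(v + 3)*(v^2 + v - 12) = (v - 4)*(v + 3)*(v + 4)*(v - 3)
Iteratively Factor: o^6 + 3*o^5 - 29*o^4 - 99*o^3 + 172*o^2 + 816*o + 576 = (o + 4)*(o^5 - o^4 - 25*o^3 + o^2 + 168*o + 144) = (o - 4)*(o + 4)*(o^4 + 3*o^3 - 13*o^2 - 51*o - 36) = (o - 4)*(o + 1)*(o + 4)*(o^3 + 2*o^2 - 15*o - 36) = (o - 4)*(o + 1)*(o + 3)*(o + 4)*(o^2 - o - 12) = (o - 4)^2*(o + 1)*(o + 3)*(o + 4)*(o + 3)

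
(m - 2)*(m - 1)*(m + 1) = m^3 - 2*m^2 - m + 2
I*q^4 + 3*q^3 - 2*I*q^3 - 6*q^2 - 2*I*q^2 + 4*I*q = q*(q - 2)*(q - 2*I)*(I*q + 1)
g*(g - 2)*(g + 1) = g^3 - g^2 - 2*g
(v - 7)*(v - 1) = v^2 - 8*v + 7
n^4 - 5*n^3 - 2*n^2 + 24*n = n*(n - 4)*(n - 3)*(n + 2)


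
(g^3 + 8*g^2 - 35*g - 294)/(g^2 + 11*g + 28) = (g^2 + g - 42)/(g + 4)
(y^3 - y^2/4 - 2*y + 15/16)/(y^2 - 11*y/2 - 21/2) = (8*y^2 - 14*y + 5)/(8*(y - 7))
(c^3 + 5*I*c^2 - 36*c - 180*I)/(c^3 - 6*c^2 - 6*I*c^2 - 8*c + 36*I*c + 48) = (c^2 + c*(6 + 5*I) + 30*I)/(c^2 - 6*I*c - 8)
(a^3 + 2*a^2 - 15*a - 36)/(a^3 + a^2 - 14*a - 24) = (a + 3)/(a + 2)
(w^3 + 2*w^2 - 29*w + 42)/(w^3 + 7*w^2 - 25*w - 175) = (w^2 - 5*w + 6)/(w^2 - 25)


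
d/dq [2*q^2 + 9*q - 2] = 4*q + 9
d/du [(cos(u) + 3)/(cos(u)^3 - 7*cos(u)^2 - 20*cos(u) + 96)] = (-81*cos(u)/2 + cos(2*u) + cos(3*u)/2 - 155)*sin(u)/(cos(u)^3 - 7*cos(u)^2 - 20*cos(u) + 96)^2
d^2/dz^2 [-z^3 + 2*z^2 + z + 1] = 4 - 6*z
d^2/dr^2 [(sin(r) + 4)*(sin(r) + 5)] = -9*sin(r) + 2*cos(2*r)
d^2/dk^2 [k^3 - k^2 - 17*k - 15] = 6*k - 2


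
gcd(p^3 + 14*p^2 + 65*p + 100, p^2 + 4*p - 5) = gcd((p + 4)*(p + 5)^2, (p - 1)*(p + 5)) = p + 5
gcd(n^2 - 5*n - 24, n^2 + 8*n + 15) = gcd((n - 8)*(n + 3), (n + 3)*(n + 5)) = n + 3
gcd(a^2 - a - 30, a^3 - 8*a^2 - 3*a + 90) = a - 6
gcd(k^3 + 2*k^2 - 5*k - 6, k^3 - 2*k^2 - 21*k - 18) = k^2 + 4*k + 3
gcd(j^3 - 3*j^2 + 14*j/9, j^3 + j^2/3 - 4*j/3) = j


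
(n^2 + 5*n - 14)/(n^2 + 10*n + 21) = (n - 2)/(n + 3)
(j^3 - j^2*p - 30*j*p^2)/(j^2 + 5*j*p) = j - 6*p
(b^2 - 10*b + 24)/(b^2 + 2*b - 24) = (b - 6)/(b + 6)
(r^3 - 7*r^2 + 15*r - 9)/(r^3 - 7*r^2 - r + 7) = (r^2 - 6*r + 9)/(r^2 - 6*r - 7)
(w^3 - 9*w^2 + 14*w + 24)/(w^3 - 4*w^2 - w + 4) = (w - 6)/(w - 1)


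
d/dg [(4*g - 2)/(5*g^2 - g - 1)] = 2*(-10*g^2 + 10*g - 3)/(25*g^4 - 10*g^3 - 9*g^2 + 2*g + 1)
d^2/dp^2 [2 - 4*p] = 0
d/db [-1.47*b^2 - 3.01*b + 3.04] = -2.94*b - 3.01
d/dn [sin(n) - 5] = cos(n)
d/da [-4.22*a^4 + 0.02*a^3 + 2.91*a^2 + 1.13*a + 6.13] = -16.88*a^3 + 0.06*a^2 + 5.82*a + 1.13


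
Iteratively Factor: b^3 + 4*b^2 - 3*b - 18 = (b + 3)*(b^2 + b - 6) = (b + 3)^2*(b - 2)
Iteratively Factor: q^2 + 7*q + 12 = (q + 3)*(q + 4)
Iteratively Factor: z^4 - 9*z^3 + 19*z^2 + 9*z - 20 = (z - 1)*(z^3 - 8*z^2 + 11*z + 20) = (z - 4)*(z - 1)*(z^2 - 4*z - 5) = (z - 5)*(z - 4)*(z - 1)*(z + 1)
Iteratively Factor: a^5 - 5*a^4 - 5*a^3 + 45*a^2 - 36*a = (a - 1)*(a^4 - 4*a^3 - 9*a^2 + 36*a) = (a - 3)*(a - 1)*(a^3 - a^2 - 12*a) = (a - 4)*(a - 3)*(a - 1)*(a^2 + 3*a) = (a - 4)*(a - 3)*(a - 1)*(a + 3)*(a)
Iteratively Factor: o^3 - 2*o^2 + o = (o - 1)*(o^2 - o) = (o - 1)^2*(o)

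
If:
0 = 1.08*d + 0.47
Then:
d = -0.44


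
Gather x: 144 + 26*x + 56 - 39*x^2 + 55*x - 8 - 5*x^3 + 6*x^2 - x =-5*x^3 - 33*x^2 + 80*x + 192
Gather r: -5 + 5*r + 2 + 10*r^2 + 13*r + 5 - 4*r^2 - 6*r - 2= 6*r^2 + 12*r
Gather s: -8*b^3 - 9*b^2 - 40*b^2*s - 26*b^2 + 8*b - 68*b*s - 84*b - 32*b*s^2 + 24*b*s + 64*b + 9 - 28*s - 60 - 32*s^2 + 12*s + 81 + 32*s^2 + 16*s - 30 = -8*b^3 - 35*b^2 - 32*b*s^2 - 12*b + s*(-40*b^2 - 44*b)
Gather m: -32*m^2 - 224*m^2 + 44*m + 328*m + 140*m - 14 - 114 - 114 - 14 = -256*m^2 + 512*m - 256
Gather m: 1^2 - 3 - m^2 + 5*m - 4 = -m^2 + 5*m - 6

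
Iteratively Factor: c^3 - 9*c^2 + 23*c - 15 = (c - 5)*(c^2 - 4*c + 3) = (c - 5)*(c - 3)*(c - 1)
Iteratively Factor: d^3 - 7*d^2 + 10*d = (d)*(d^2 - 7*d + 10) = d*(d - 2)*(d - 5)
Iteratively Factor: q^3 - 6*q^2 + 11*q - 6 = (q - 3)*(q^2 - 3*q + 2) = (q - 3)*(q - 1)*(q - 2)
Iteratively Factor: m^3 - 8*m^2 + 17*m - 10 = (m - 1)*(m^2 - 7*m + 10) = (m - 2)*(m - 1)*(m - 5)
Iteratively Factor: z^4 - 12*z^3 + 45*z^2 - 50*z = (z - 5)*(z^3 - 7*z^2 + 10*z) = (z - 5)^2*(z^2 - 2*z) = (z - 5)^2*(z - 2)*(z)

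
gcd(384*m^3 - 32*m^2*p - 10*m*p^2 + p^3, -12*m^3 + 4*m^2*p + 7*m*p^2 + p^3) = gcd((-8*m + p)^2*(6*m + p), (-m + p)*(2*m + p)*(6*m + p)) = 6*m + p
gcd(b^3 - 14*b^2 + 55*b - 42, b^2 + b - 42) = b - 6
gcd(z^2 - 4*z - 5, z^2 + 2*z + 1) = z + 1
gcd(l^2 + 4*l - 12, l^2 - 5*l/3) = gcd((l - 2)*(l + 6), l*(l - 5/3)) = 1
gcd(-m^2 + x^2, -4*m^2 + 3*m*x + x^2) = -m + x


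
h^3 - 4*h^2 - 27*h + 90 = (h - 6)*(h - 3)*(h + 5)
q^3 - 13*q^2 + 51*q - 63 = (q - 7)*(q - 3)^2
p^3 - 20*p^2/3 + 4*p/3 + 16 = (p - 6)*(p - 2)*(p + 4/3)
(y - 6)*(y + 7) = y^2 + y - 42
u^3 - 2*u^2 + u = u*(u - 1)^2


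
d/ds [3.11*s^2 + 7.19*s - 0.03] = 6.22*s + 7.19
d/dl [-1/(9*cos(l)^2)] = -2*sin(l)/(9*cos(l)^3)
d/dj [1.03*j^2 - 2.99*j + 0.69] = 2.06*j - 2.99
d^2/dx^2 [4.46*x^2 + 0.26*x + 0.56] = 8.92000000000000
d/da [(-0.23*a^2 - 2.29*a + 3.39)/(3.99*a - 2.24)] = (-0.9177*a^2 + 1.0304*a - 8.3965)/(15.9201*a^2 - 17.8752*a + 5.0176)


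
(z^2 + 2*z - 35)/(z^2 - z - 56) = (z - 5)/(z - 8)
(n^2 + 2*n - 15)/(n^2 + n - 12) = (n + 5)/(n + 4)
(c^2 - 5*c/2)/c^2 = (c - 5/2)/c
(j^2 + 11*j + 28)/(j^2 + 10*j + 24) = (j + 7)/(j + 6)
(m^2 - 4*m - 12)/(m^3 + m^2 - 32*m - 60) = 1/(m + 5)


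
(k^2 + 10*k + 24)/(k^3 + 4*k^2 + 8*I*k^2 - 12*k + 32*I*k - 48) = (k + 6)/(k^2 + 8*I*k - 12)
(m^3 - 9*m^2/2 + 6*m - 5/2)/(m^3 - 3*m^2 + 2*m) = (2*m^2 - 7*m + 5)/(2*m*(m - 2))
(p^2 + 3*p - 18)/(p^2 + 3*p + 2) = (p^2 + 3*p - 18)/(p^2 + 3*p + 2)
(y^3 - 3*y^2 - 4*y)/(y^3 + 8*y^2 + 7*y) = (y - 4)/(y + 7)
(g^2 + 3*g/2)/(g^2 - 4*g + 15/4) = 2*g*(2*g + 3)/(4*g^2 - 16*g + 15)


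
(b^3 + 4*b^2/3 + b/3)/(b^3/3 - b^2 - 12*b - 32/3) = b*(3*b + 1)/(b^2 - 4*b - 32)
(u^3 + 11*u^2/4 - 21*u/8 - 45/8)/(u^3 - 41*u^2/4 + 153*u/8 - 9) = (4*u^2 + 17*u + 15)/(4*u^2 - 35*u + 24)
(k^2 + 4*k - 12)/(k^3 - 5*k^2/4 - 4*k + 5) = 4*(k + 6)/(4*k^2 + 3*k - 10)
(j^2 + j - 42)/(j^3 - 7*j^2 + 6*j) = (j + 7)/(j*(j - 1))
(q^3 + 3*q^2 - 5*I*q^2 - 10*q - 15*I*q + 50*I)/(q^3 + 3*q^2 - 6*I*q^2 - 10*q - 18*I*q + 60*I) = (q - 5*I)/(q - 6*I)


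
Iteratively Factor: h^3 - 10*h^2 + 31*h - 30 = (h - 5)*(h^2 - 5*h + 6) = (h - 5)*(h - 3)*(h - 2)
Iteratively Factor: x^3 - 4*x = (x + 2)*(x^2 - 2*x) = x*(x + 2)*(x - 2)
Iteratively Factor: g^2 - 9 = (g - 3)*(g + 3)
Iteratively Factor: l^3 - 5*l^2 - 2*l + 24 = (l + 2)*(l^2 - 7*l + 12) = (l - 4)*(l + 2)*(l - 3)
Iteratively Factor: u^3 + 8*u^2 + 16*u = (u)*(u^2 + 8*u + 16) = u*(u + 4)*(u + 4)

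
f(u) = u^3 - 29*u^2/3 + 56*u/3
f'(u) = 3*u^2 - 58*u/3 + 56/3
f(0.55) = 7.51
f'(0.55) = 8.94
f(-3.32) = -205.12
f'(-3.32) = 115.92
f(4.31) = -19.05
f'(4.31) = -8.93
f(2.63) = 0.42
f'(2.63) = -11.43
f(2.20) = 4.93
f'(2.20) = -9.35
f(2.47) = 2.20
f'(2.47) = -10.78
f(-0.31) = -6.75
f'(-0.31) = 24.95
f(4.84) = -22.72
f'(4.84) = -4.63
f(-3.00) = -170.00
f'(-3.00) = 103.67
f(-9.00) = -1680.00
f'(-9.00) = 435.67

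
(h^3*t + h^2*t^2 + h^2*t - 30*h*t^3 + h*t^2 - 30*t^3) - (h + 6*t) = h^3*t + h^2*t^2 + h^2*t - 30*h*t^3 + h*t^2 - h - 30*t^3 - 6*t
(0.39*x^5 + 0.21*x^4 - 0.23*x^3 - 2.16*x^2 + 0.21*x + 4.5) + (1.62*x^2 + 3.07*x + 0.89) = 0.39*x^5 + 0.21*x^4 - 0.23*x^3 - 0.54*x^2 + 3.28*x + 5.39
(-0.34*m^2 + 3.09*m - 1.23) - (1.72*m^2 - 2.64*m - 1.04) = -2.06*m^2 + 5.73*m - 0.19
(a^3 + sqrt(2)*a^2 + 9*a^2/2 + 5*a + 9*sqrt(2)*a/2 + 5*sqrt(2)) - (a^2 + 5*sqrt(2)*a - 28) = a^3 + sqrt(2)*a^2 + 7*a^2/2 - sqrt(2)*a/2 + 5*a + 5*sqrt(2) + 28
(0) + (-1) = -1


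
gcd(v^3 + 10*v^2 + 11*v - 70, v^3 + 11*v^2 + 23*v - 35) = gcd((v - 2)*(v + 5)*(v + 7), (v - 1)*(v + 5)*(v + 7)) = v^2 + 12*v + 35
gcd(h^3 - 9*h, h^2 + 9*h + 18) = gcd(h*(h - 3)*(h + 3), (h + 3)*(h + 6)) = h + 3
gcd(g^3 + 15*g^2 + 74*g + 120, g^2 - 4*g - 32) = g + 4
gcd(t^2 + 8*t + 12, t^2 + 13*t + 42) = t + 6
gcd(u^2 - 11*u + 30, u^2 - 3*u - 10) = u - 5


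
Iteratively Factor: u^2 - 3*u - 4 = (u - 4)*(u + 1)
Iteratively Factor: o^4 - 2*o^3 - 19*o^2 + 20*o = (o - 1)*(o^3 - o^2 - 20*o) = (o - 1)*(o + 4)*(o^2 - 5*o) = o*(o - 1)*(o + 4)*(o - 5)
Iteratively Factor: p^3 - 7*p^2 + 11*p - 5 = (p - 5)*(p^2 - 2*p + 1) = (p - 5)*(p - 1)*(p - 1)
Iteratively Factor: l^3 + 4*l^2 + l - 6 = (l - 1)*(l^2 + 5*l + 6) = (l - 1)*(l + 3)*(l + 2)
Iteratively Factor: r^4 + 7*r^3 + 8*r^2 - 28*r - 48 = (r + 4)*(r^3 + 3*r^2 - 4*r - 12) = (r + 3)*(r + 4)*(r^2 - 4) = (r - 2)*(r + 3)*(r + 4)*(r + 2)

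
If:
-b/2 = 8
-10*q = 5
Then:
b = -16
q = -1/2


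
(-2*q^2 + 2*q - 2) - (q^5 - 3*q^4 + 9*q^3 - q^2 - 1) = -q^5 + 3*q^4 - 9*q^3 - q^2 + 2*q - 1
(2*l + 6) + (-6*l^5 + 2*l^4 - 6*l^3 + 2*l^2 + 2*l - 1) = -6*l^5 + 2*l^4 - 6*l^3 + 2*l^2 + 4*l + 5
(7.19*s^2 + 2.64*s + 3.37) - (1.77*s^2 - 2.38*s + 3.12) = 5.42*s^2 + 5.02*s + 0.25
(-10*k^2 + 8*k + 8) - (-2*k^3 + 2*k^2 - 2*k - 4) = 2*k^3 - 12*k^2 + 10*k + 12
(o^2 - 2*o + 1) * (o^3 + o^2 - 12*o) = o^5 - o^4 - 13*o^3 + 25*o^2 - 12*o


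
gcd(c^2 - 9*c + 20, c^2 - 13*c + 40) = c - 5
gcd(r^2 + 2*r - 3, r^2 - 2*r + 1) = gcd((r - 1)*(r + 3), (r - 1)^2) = r - 1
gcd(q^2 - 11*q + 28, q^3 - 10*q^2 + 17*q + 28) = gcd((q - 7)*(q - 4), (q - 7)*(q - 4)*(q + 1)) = q^2 - 11*q + 28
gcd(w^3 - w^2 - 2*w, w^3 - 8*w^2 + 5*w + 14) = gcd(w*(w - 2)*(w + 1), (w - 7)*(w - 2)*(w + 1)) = w^2 - w - 2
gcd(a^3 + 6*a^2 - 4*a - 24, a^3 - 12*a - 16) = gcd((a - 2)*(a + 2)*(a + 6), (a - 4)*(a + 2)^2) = a + 2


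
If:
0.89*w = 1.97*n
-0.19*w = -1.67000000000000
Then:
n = 3.97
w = 8.79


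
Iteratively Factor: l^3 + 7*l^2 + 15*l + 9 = (l + 3)*(l^2 + 4*l + 3) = (l + 1)*(l + 3)*(l + 3)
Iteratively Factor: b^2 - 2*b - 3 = (b + 1)*(b - 3)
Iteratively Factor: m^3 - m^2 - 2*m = (m)*(m^2 - m - 2) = m*(m - 2)*(m + 1)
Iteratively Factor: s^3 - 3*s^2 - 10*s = (s - 5)*(s^2 + 2*s) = (s - 5)*(s + 2)*(s)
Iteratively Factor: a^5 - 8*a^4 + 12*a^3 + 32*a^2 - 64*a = (a)*(a^4 - 8*a^3 + 12*a^2 + 32*a - 64) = a*(a - 4)*(a^3 - 4*a^2 - 4*a + 16) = a*(a - 4)^2*(a^2 - 4) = a*(a - 4)^2*(a + 2)*(a - 2)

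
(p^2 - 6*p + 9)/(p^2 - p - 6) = (p - 3)/(p + 2)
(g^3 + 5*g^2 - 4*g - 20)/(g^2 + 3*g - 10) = g + 2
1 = 1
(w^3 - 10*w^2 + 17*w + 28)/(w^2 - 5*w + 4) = (w^2 - 6*w - 7)/(w - 1)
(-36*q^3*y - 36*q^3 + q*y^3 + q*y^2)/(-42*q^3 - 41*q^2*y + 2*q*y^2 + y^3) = q*(6*q*y + 6*q + y^2 + y)/(7*q^2 + 8*q*y + y^2)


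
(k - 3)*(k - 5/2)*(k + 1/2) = k^3 - 5*k^2 + 19*k/4 + 15/4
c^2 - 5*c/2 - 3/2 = (c - 3)*(c + 1/2)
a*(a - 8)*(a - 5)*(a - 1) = a^4 - 14*a^3 + 53*a^2 - 40*a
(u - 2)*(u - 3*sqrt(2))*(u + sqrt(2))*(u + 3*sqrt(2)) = u^4 - 2*u^3 + sqrt(2)*u^3 - 18*u^2 - 2*sqrt(2)*u^2 - 18*sqrt(2)*u + 36*u + 36*sqrt(2)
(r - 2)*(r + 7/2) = r^2 + 3*r/2 - 7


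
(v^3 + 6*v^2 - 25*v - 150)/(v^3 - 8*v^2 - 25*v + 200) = (v + 6)/(v - 8)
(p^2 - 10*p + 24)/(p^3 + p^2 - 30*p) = (p^2 - 10*p + 24)/(p*(p^2 + p - 30))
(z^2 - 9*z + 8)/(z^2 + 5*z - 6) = (z - 8)/(z + 6)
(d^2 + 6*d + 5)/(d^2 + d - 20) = (d + 1)/(d - 4)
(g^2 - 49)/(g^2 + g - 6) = (g^2 - 49)/(g^2 + g - 6)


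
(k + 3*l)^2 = k^2 + 6*k*l + 9*l^2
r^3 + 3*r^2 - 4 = (r - 1)*(r + 2)^2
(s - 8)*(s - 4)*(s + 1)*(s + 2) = s^4 - 9*s^3 - 2*s^2 + 72*s + 64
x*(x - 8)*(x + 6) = x^3 - 2*x^2 - 48*x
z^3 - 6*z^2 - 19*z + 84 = (z - 7)*(z - 3)*(z + 4)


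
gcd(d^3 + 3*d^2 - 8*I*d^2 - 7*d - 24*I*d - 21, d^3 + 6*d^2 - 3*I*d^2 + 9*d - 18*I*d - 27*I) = d + 3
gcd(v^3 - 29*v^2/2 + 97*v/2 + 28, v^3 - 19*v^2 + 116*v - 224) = v^2 - 15*v + 56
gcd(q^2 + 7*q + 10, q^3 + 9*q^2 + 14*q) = q + 2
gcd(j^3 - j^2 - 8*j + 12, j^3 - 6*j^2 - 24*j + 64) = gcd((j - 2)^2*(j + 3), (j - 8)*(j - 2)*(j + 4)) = j - 2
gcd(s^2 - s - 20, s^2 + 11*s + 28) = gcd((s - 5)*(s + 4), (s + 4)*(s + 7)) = s + 4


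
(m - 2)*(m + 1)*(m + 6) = m^3 + 5*m^2 - 8*m - 12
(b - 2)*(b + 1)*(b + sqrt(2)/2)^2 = b^4 - b^3 + sqrt(2)*b^3 - 3*b^2/2 - sqrt(2)*b^2 - 2*sqrt(2)*b - b/2 - 1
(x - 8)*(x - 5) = x^2 - 13*x + 40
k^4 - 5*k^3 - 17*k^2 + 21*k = k*(k - 7)*(k - 1)*(k + 3)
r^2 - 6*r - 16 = (r - 8)*(r + 2)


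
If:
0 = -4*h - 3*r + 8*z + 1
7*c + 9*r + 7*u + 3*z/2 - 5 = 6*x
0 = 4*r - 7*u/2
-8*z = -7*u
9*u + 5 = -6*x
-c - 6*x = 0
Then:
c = 2015/1411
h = -1039/5644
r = -490/1411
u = -560/1411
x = -2015/8466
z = -490/1411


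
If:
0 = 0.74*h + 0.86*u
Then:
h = -1.16216216216216*u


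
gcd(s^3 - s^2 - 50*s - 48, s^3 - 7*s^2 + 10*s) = 1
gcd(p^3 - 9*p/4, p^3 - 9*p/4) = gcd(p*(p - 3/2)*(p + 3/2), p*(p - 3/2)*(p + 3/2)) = p^3 - 9*p/4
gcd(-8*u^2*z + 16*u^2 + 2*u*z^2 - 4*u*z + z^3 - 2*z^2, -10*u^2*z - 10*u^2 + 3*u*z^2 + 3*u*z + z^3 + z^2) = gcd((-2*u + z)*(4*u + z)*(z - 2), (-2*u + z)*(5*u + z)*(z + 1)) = -2*u + z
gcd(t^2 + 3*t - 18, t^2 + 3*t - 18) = t^2 + 3*t - 18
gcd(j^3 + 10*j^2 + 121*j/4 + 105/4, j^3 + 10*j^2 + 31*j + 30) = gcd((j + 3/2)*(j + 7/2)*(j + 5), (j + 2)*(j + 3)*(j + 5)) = j + 5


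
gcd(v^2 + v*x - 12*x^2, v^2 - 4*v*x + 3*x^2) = -v + 3*x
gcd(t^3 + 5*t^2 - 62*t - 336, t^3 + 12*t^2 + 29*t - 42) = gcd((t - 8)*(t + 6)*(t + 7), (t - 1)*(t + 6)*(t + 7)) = t^2 + 13*t + 42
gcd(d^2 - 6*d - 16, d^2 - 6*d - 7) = 1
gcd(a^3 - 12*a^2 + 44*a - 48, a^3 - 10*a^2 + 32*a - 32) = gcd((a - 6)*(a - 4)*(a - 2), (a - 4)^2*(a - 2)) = a^2 - 6*a + 8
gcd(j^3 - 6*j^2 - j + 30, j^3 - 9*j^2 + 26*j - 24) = j - 3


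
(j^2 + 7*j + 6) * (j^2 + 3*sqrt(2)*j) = j^4 + 3*sqrt(2)*j^3 + 7*j^3 + 6*j^2 + 21*sqrt(2)*j^2 + 18*sqrt(2)*j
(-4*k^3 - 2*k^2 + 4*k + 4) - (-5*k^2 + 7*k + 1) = -4*k^3 + 3*k^2 - 3*k + 3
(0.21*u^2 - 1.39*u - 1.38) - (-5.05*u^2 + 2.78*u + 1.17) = 5.26*u^2 - 4.17*u - 2.55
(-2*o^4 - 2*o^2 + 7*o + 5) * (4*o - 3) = -8*o^5 + 6*o^4 - 8*o^3 + 34*o^2 - o - 15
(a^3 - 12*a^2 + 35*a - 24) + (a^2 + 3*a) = a^3 - 11*a^2 + 38*a - 24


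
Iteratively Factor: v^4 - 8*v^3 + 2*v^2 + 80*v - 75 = (v + 3)*(v^3 - 11*v^2 + 35*v - 25) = (v - 5)*(v + 3)*(v^2 - 6*v + 5) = (v - 5)*(v - 1)*(v + 3)*(v - 5)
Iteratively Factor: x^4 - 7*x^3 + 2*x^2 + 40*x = (x + 2)*(x^3 - 9*x^2 + 20*x) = (x - 4)*(x + 2)*(x^2 - 5*x) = (x - 5)*(x - 4)*(x + 2)*(x)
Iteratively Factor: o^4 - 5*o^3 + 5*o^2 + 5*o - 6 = (o - 2)*(o^3 - 3*o^2 - o + 3) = (o - 2)*(o + 1)*(o^2 - 4*o + 3) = (o - 2)*(o - 1)*(o + 1)*(o - 3)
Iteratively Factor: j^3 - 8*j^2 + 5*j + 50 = (j + 2)*(j^2 - 10*j + 25) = (j - 5)*(j + 2)*(j - 5)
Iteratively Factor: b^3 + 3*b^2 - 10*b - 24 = (b - 3)*(b^2 + 6*b + 8) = (b - 3)*(b + 4)*(b + 2)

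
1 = 1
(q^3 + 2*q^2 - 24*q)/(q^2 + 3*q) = (q^2 + 2*q - 24)/(q + 3)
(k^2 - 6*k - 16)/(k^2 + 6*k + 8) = (k - 8)/(k + 4)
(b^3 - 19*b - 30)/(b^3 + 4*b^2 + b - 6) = (b - 5)/(b - 1)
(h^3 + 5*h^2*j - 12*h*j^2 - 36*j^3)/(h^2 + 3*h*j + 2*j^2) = (h^2 + 3*h*j - 18*j^2)/(h + j)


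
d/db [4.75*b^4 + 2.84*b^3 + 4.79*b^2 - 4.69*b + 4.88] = 19.0*b^3 + 8.52*b^2 + 9.58*b - 4.69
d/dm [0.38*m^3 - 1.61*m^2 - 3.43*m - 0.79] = 1.14*m^2 - 3.22*m - 3.43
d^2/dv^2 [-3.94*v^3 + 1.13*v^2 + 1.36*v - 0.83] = 2.26 - 23.64*v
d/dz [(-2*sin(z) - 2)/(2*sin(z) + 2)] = 0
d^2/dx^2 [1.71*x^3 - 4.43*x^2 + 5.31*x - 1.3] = 10.26*x - 8.86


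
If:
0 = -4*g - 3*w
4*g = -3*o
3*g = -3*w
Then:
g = 0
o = 0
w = 0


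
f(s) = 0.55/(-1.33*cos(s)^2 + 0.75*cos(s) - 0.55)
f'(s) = 0.55*(-2.66*sin(s)*cos(s) + 0.75*sin(s))/(-1.33*cos(s)^2 + 0.75*cos(s) - 0.55)^2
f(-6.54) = -0.51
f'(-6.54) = 0.22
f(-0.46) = -0.58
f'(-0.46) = 0.45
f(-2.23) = -0.36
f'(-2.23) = -0.45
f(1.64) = -0.90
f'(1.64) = 1.39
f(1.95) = -0.54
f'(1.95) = 0.87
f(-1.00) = -1.03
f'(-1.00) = 1.12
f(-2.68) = -0.24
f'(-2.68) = -0.15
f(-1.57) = -1.00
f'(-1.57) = -1.36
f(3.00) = -0.21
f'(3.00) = 0.04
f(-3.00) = -0.21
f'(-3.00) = -0.04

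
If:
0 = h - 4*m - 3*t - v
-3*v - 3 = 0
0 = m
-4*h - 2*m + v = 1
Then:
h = -1/2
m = 0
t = 1/6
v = -1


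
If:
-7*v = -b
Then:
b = 7*v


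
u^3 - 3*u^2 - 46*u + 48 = (u - 8)*(u - 1)*(u + 6)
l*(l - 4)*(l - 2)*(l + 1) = l^4 - 5*l^3 + 2*l^2 + 8*l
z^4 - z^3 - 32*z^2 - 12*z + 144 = (z - 6)*(z - 2)*(z + 3)*(z + 4)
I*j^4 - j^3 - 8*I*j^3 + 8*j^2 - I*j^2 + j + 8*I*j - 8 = (j - 8)*(j - 1)*(j + I)*(I*j + I)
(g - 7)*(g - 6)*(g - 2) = g^3 - 15*g^2 + 68*g - 84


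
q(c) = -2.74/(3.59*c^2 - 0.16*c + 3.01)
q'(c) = -2.74*(0.16 - 7.18*c)/(3.59*c^2 - 0.16*c + 3.01)^2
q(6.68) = -0.02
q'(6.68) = 0.00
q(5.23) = -0.03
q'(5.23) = 0.01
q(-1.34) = -0.28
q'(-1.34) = -0.29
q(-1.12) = -0.36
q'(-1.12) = -0.38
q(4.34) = -0.04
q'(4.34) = 0.02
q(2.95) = -0.08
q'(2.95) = 0.05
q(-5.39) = -0.03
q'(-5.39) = -0.01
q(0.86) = -0.50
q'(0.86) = 0.54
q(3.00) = -0.08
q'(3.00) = 0.05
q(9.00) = -0.01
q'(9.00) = 0.00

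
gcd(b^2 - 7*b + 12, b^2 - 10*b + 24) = b - 4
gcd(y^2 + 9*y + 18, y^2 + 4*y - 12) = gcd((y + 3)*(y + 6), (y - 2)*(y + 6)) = y + 6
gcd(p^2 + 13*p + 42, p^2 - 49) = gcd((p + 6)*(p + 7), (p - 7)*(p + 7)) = p + 7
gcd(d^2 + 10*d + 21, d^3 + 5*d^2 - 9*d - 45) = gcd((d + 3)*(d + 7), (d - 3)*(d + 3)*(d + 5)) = d + 3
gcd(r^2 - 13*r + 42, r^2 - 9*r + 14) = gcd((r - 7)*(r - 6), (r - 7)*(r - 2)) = r - 7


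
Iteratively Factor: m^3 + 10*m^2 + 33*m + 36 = (m + 4)*(m^2 + 6*m + 9) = (m + 3)*(m + 4)*(m + 3)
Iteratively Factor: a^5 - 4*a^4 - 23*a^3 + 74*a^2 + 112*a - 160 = (a - 5)*(a^4 + a^3 - 18*a^2 - 16*a + 32) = (a - 5)*(a + 2)*(a^3 - a^2 - 16*a + 16) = (a - 5)*(a - 1)*(a + 2)*(a^2 - 16) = (a - 5)*(a - 1)*(a + 2)*(a + 4)*(a - 4)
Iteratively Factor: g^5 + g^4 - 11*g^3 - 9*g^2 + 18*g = (g - 3)*(g^4 + 4*g^3 + g^2 - 6*g) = (g - 3)*(g - 1)*(g^3 + 5*g^2 + 6*g) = (g - 3)*(g - 1)*(g + 3)*(g^2 + 2*g) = g*(g - 3)*(g - 1)*(g + 3)*(g + 2)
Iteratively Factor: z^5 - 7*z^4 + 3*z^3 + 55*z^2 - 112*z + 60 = (z - 1)*(z^4 - 6*z^3 - 3*z^2 + 52*z - 60) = (z - 5)*(z - 1)*(z^3 - z^2 - 8*z + 12) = (z - 5)*(z - 2)*(z - 1)*(z^2 + z - 6) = (z - 5)*(z - 2)*(z - 1)*(z + 3)*(z - 2)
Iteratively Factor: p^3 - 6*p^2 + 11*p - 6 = (p - 2)*(p^2 - 4*p + 3) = (p - 3)*(p - 2)*(p - 1)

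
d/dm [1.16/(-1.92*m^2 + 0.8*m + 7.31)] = (4.4544*m - 0.928)/(-1.92*m^2 + 0.8*m + 7.31)^2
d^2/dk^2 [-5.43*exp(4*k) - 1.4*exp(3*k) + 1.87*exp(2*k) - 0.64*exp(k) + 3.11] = (-86.88*exp(3*k) - 12.6*exp(2*k) + 7.48*exp(k) - 0.64)*exp(k)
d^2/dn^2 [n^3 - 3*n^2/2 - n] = 6*n - 3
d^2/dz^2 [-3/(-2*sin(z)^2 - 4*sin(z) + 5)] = 12*(-4*sin(z)^4 - 6*sin(z)^3 - 8*sin(z)^2 + 7*sin(z) + 13)/(4*sin(z) - cos(2*z) - 4)^3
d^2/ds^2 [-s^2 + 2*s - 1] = -2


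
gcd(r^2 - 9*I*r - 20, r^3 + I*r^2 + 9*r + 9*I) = 1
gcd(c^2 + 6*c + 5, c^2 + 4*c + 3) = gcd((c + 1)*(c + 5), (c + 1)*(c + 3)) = c + 1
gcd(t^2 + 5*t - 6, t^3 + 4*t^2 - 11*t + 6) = t^2 + 5*t - 6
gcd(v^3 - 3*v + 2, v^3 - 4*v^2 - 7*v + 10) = v^2 + v - 2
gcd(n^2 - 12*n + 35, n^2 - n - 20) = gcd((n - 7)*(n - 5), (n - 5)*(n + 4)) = n - 5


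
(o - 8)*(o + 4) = o^2 - 4*o - 32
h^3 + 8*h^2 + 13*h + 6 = (h + 1)^2*(h + 6)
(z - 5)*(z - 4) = z^2 - 9*z + 20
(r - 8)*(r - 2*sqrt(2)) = r^2 - 8*r - 2*sqrt(2)*r + 16*sqrt(2)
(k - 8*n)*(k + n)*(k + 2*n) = k^3 - 5*k^2*n - 22*k*n^2 - 16*n^3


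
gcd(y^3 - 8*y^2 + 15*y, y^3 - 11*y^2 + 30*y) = y^2 - 5*y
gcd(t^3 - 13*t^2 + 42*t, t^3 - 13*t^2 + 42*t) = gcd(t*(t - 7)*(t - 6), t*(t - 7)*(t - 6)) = t^3 - 13*t^2 + 42*t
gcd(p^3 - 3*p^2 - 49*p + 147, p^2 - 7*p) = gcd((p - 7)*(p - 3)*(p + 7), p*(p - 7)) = p - 7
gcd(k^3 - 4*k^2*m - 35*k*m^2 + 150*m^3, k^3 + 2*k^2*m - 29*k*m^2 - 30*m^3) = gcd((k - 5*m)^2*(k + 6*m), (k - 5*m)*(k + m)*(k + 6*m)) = k^2 + k*m - 30*m^2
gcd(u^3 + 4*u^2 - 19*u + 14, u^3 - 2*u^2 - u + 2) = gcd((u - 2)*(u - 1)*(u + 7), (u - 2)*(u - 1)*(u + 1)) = u^2 - 3*u + 2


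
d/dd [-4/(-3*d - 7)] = -12/(3*d + 7)^2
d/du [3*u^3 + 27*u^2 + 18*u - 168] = 9*u^2 + 54*u + 18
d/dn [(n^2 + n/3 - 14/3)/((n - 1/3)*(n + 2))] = 4*(3*n^2 + 18*n + 17)/(9*n^4 + 30*n^3 + 13*n^2 - 20*n + 4)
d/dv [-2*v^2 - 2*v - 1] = -4*v - 2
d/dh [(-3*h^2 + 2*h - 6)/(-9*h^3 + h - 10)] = (2*(3*h - 1)*(9*h^3 - h + 10) - (27*h^2 - 1)*(3*h^2 - 2*h + 6))/(9*h^3 - h + 10)^2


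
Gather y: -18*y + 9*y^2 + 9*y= 9*y^2 - 9*y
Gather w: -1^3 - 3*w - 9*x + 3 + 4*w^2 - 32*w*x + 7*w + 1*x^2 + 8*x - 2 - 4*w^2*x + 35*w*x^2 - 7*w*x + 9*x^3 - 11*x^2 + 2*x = w^2*(4 - 4*x) + w*(35*x^2 - 39*x + 4) + 9*x^3 - 10*x^2 + x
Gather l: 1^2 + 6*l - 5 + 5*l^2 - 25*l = 5*l^2 - 19*l - 4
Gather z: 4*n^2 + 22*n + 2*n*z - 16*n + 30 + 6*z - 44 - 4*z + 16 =4*n^2 + 6*n + z*(2*n + 2) + 2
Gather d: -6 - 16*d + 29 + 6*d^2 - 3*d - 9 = 6*d^2 - 19*d + 14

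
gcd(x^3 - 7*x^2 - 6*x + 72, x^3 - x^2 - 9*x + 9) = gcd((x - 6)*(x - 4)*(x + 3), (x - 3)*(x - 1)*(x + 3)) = x + 3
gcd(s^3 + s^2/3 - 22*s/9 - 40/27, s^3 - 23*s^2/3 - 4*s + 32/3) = s + 4/3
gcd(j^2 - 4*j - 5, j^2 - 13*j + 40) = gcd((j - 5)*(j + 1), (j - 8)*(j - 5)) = j - 5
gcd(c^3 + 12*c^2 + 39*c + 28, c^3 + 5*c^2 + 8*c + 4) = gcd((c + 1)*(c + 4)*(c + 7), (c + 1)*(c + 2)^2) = c + 1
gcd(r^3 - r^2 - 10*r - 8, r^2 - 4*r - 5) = r + 1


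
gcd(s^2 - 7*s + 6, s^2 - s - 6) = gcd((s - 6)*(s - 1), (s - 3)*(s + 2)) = 1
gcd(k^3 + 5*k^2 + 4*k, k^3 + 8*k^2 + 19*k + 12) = k^2 + 5*k + 4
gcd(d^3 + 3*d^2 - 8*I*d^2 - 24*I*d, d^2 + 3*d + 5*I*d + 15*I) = d + 3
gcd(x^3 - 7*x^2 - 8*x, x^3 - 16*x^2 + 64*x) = x^2 - 8*x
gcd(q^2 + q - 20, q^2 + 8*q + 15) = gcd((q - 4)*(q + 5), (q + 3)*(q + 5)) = q + 5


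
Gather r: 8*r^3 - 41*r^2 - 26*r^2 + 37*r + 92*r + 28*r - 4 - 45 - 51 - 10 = 8*r^3 - 67*r^2 + 157*r - 110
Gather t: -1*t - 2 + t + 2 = 0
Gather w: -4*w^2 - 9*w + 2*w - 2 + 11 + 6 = -4*w^2 - 7*w + 15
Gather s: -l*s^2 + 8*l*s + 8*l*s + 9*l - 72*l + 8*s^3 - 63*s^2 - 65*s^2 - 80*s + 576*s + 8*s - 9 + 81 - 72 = -63*l + 8*s^3 + s^2*(-l - 128) + s*(16*l + 504)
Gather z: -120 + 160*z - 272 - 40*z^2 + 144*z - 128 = -40*z^2 + 304*z - 520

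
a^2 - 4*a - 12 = (a - 6)*(a + 2)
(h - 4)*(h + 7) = h^2 + 3*h - 28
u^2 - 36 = (u - 6)*(u + 6)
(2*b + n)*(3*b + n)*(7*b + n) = 42*b^3 + 41*b^2*n + 12*b*n^2 + n^3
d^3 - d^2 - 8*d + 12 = (d - 2)^2*(d + 3)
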